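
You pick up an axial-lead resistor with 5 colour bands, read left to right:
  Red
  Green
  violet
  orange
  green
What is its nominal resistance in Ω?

Red → 2 (first significant figure)
Green → 5 (second significant figure)
Violet → 7 (third significant figure)
Orange → ×10^3 multiplier
257 × 1000 = 257000 Ω

257000 Ω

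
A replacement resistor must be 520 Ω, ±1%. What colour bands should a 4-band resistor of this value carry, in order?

green, red, brown, brown

520 Ω = 52 × 10^1.
5 → green
2 → red
Multiplier 10^1 → brown.
±1% tolerance → brown.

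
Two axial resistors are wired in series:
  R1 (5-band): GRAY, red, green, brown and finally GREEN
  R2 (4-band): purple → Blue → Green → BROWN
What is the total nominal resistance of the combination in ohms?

7608250 Ω

R1: grey, red, green → 825; brown ×10 → 8250 Ω.
R2: violet, blue → 76; green ×10^5 → 7600000 Ω.
Series: 8250 + 7600000 = 7608250 Ω.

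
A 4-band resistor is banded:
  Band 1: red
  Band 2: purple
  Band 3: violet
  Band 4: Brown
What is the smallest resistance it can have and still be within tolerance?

267300000 Ω

Red → 2 (first significant figure)
Violet → 7 (second significant figure)
Violet → ×10^7 multiplier
Brown → ±1% tolerance
27 × 10000000 = 270000000 Ω
Smallest = 270000000 × (1 − 1/100) = 267300000 Ω.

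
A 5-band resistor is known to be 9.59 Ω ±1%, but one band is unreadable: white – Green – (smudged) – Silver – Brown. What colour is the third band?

white

9.59 Ω = 959 × 10^-2.
The third band gives digit 9 of the significand, and 9 is white.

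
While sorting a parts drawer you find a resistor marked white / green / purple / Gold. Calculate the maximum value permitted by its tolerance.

White → 9 (first significant figure)
Green → 5 (second significant figure)
Violet → ×10^7 multiplier
Gold → ±5% tolerance
95 × 10000000 = 950000000 Ω
Maximum = 950000000 × (1 + 5/100) = 997500000 Ω.

997500000 Ω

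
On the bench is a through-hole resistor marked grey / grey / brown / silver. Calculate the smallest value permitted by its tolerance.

Grey → 8 (first significant figure)
Grey → 8 (second significant figure)
Brown → ×10 multiplier
Silver → ±10% tolerance
88 × 10 = 880 Ω
Smallest = 880 × (1 − 10/100) = 792 Ω.

792 Ω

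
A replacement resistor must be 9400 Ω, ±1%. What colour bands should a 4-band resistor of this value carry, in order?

white, yellow, red, brown

9400 Ω = 94 × 10^2.
9 → white
4 → yellow
Multiplier 10^2 → red.
±1% tolerance → brown.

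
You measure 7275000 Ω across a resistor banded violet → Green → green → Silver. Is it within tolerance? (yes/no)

yes

Violet → 7 (first significant figure)
Green → 5 (second significant figure)
Green → ×10^5 multiplier
Silver → ±10% tolerance
75 × 100000 = 7500000 Ω
Allowed range: 6750000 Ω to 8250000 Ω.
7275000 Ω lies inside that range.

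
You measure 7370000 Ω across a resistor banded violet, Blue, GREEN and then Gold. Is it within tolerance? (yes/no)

Violet → 7 (first significant figure)
Blue → 6 (second significant figure)
Green → ×10^5 multiplier
Gold → ±5% tolerance
76 × 100000 = 7600000 Ω
Allowed range: 7220000 Ω to 7980000 Ω.
7370000 Ω lies inside that range.

yes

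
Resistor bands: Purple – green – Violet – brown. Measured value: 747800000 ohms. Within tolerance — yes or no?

Violet → 7 (first significant figure)
Green → 5 (second significant figure)
Violet → ×10^7 multiplier
Brown → ±1% tolerance
75 × 10000000 = 750000000 Ω
Allowed range: 742500000 Ω to 757500000 Ω.
747800000 ohms lies inside that range.

yes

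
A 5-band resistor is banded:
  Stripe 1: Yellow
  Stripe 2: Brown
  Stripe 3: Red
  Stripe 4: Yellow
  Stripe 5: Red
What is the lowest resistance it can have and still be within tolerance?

4037600 Ω

Yellow → 4 (first significant figure)
Brown → 1 (second significant figure)
Red → 2 (third significant figure)
Yellow → ×10^4 multiplier
Red → ±2% tolerance
412 × 10000 = 4120000 Ω
Lowest = 4120000 × (1 − 2/100) = 4037600 Ω.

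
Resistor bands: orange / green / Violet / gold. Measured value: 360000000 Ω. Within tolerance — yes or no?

Orange → 3 (first significant figure)
Green → 5 (second significant figure)
Violet → ×10^7 multiplier
Gold → ±5% tolerance
35 × 10000000 = 350000000 Ω
Allowed range: 332500000 Ω to 367500000 Ω.
360000000 Ω lies inside that range.

yes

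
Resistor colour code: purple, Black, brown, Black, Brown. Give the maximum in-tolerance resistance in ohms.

708.01 Ω

Violet → 7 (first significant figure)
Black → 0 (second significant figure)
Brown → 1 (third significant figure)
Black → ×1 multiplier
Brown → ±1% tolerance
701 × 1 = 701 Ω
Maximum = 701 × (1 + 1/100) = 708.01 Ω.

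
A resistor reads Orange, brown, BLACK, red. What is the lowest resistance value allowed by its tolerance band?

30.38 Ω

Orange → 3 (first significant figure)
Brown → 1 (second significant figure)
Black → ×1 multiplier
Red → ±2% tolerance
31 × 1 = 31 Ω
Lowest = 31 × (1 − 2/100) = 30.38 Ω.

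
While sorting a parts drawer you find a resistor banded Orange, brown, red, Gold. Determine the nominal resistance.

3100 Ω

Orange → 3 (first significant figure)
Brown → 1 (second significant figure)
Red → ×10^2 multiplier
31 × 100 = 3100 Ω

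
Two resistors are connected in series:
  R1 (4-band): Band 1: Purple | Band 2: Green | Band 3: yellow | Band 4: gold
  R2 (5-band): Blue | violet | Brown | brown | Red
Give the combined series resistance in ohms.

R1: violet, green → 75; yellow ×10^4 → 750000 Ω.
R2: blue, violet, brown → 671; brown ×10 → 6710 Ω.
Series: 750000 + 6710 = 756710 Ω.

756710 Ω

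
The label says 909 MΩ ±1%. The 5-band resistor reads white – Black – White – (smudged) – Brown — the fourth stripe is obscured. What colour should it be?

909000000 Ω = 909 × 10^6.
The fourth band is the multiplier, 10^6, which is blue.

blue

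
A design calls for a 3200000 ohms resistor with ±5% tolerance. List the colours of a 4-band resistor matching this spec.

3200000 Ω = 32 × 10^5.
3 → orange
2 → red
Multiplier 10^5 → green.
±5% tolerance → gold.

orange, red, green, gold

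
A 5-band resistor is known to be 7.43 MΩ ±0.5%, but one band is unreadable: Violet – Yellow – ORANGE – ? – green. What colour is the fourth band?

7430000 Ω = 743 × 10^4.
The fourth band is the multiplier, 10^4, which is yellow.

yellow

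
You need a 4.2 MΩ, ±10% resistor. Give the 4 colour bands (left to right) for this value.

yellow, red, green, silver

4200000 Ω = 42 × 10^5.
4 → yellow
2 → red
Multiplier 10^5 → green.
±10% tolerance → silver.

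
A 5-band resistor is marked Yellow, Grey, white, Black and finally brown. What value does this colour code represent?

489 Ω

Yellow → 4 (first significant figure)
Grey → 8 (second significant figure)
White → 9 (third significant figure)
Black → ×1 multiplier
489 × 1 = 489 Ω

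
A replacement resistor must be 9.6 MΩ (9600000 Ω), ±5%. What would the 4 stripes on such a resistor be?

white, blue, green, gold

9600000 Ω = 96 × 10^5.
9 → white
6 → blue
Multiplier 10^5 → green.
±5% tolerance → gold.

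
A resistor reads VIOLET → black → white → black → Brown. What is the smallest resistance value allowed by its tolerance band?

Violet → 7 (first significant figure)
Black → 0 (second significant figure)
White → 9 (third significant figure)
Black → ×1 multiplier
Brown → ±1% tolerance
709 × 1 = 709 Ω
Smallest = 709 × (1 − 1/100) = 701.91 Ω.

701.91 Ω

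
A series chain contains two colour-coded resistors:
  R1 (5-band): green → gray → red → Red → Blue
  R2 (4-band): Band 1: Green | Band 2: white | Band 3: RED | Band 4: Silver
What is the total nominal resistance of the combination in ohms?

R1: green, grey, red → 582; red ×10^2 → 58200 Ω.
R2: green, white → 59; red ×10^2 → 5900 Ω.
Series: 58200 + 5900 = 64100 Ω.

64100 Ω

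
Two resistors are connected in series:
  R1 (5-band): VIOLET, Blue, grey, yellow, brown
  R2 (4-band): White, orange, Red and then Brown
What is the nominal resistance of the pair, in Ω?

R1: violet, blue, grey → 768; yellow ×10^4 → 7680000 Ω.
R2: white, orange → 93; red ×10^2 → 9300 Ω.
Series: 7680000 + 9300 = 7689300 Ω.

7689300 Ω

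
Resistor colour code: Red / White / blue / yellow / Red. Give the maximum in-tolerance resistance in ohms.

3019200 Ω

Red → 2 (first significant figure)
White → 9 (second significant figure)
Blue → 6 (third significant figure)
Yellow → ×10^4 multiplier
Red → ±2% tolerance
296 × 10000 = 2960000 Ω
Maximum = 2960000 × (1 + 2/100) = 3019200 Ω.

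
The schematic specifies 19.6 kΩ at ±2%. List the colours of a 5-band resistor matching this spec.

19600 Ω = 196 × 10^2.
1 → brown
9 → white
6 → blue
Multiplier 10^2 → red.
±2% tolerance → red.

brown, white, blue, red, red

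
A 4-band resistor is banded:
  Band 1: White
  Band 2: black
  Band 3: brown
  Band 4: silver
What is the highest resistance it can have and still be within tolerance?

White → 9 (first significant figure)
Black → 0 (second significant figure)
Brown → ×10 multiplier
Silver → ±10% tolerance
90 × 10 = 900 Ω
Highest = 900 × (1 + 10/100) = 990 Ω.

990 Ω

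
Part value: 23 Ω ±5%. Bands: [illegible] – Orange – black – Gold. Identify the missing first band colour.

red

23 Ω = 23 × 10^0.
The first band gives digit 2 of the significand, and 2 is red.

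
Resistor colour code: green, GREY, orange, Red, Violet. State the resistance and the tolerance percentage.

58300 Ω ±0.1%

Green → 5 (first significant figure)
Grey → 8 (second significant figure)
Orange → 3 (third significant figure)
Red → ×10^2 multiplier
Violet → ±0.1% tolerance
583 × 100 = 58300 Ω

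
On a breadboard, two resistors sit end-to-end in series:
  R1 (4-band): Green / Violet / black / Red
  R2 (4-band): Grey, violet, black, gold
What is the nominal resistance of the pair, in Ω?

144 Ω

R1: green, violet → 57; black ×1 → 57 Ω.
R2: grey, violet → 87; black ×1 → 87 Ω.
Series: 57 + 87 = 144 Ω.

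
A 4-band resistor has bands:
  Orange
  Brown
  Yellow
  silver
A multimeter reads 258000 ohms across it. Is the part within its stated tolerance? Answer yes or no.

Orange → 3 (first significant figure)
Brown → 1 (second significant figure)
Yellow → ×10^4 multiplier
Silver → ±10% tolerance
31 × 10000 = 310000 Ω
Allowed range: 279000 Ω to 341000 Ω.
258000 ohms lies outside that range.

no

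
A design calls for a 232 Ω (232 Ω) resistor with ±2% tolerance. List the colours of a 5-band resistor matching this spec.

232 Ω = 232 × 10^0.
2 → red
3 → orange
2 → red
Multiplier 10^0 → black.
±2% tolerance → red.

red, orange, red, black, red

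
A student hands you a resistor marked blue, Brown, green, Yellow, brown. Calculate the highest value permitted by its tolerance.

6211500 Ω

Blue → 6 (first significant figure)
Brown → 1 (second significant figure)
Green → 5 (third significant figure)
Yellow → ×10^4 multiplier
Brown → ±1% tolerance
615 × 10000 = 6150000 Ω
Highest = 6150000 × (1 + 1/100) = 6211500 Ω.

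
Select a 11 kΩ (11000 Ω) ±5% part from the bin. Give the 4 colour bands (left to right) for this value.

11000 Ω = 11 × 10^3.
1 → brown
1 → brown
Multiplier 10^3 → orange.
±5% tolerance → gold.

brown, brown, orange, gold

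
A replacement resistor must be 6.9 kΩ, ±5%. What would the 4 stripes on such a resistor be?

blue, white, red, gold

6900 Ω = 69 × 10^2.
6 → blue
9 → white
Multiplier 10^2 → red.
±5% tolerance → gold.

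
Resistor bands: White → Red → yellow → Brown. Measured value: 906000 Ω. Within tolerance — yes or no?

no

White → 9 (first significant figure)
Red → 2 (second significant figure)
Yellow → ×10^4 multiplier
Brown → ±1% tolerance
92 × 10000 = 920000 Ω
Allowed range: 910800 Ω to 929200 Ω.
906000 Ω lies outside that range.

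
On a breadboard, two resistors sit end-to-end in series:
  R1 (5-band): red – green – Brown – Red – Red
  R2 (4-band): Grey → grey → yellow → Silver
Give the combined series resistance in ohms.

R1: red, green, brown → 251; red ×10^2 → 25100 Ω.
R2: grey, grey → 88; yellow ×10^4 → 880000 Ω.
Series: 25100 + 880000 = 905100 Ω.

905100 Ω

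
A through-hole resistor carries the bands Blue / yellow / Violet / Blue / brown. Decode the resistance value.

647000000 Ω

Blue → 6 (first significant figure)
Yellow → 4 (second significant figure)
Violet → 7 (third significant figure)
Blue → ×10^6 multiplier
647 × 1000000 = 647000000 Ω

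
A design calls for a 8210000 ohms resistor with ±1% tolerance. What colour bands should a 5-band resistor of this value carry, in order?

grey, red, brown, yellow, brown

8210000 Ω = 821 × 10^4.
8 → grey
2 → red
1 → brown
Multiplier 10^4 → yellow.
±1% tolerance → brown.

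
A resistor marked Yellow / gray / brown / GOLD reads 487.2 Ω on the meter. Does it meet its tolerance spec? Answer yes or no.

yes

Yellow → 4 (first significant figure)
Grey → 8 (second significant figure)
Brown → ×10 multiplier
Gold → ±5% tolerance
48 × 10 = 480 Ω
Allowed range: 456 Ω to 504 Ω.
487.2 Ω lies inside that range.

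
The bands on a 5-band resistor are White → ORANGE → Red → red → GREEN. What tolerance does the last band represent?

±0.5%

The last band, green, is the tolerance band.
Green corresponds to ±0.5%.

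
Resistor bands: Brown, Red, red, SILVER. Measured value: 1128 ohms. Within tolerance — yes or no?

Brown → 1 (first significant figure)
Red → 2 (second significant figure)
Red → ×10^2 multiplier
Silver → ±10% tolerance
12 × 100 = 1200 Ω
Allowed range: 1080 Ω to 1320 Ω.
1128 ohms lies inside that range.

yes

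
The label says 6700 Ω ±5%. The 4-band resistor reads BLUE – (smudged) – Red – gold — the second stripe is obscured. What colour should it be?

violet

6700 Ω = 67 × 10^2.
The second band gives digit 7 of the significand, and 7 is violet.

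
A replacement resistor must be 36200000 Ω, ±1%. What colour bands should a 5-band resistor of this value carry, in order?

orange, blue, red, green, brown

36200000 Ω = 362 × 10^5.
3 → orange
6 → blue
2 → red
Multiplier 10^5 → green.
±1% tolerance → brown.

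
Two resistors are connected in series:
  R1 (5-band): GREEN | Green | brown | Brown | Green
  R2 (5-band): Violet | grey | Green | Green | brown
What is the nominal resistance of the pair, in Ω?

R1: green, green, brown → 551; brown ×10 → 5510 Ω.
R2: violet, grey, green → 785; green ×10^5 → 78500000 Ω.
Series: 5510 + 78500000 = 78505510 Ω.

78505510 Ω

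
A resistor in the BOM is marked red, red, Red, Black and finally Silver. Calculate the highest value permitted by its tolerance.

244.2 Ω

Red → 2 (first significant figure)
Red → 2 (second significant figure)
Red → 2 (third significant figure)
Black → ×1 multiplier
Silver → ±10% tolerance
222 × 1 = 222 Ω
Highest = 222 × (1 + 10/100) = 244.2 Ω.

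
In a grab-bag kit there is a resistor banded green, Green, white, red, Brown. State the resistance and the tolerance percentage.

Green → 5 (first significant figure)
Green → 5 (second significant figure)
White → 9 (third significant figure)
Red → ×10^2 multiplier
Brown → ±1% tolerance
559 × 100 = 55900 Ω

55900 Ω ±1%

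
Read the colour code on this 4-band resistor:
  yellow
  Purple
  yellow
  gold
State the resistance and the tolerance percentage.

470000 Ω ±5%

Yellow → 4 (first significant figure)
Violet → 7 (second significant figure)
Yellow → ×10^4 multiplier
Gold → ±5% tolerance
47 × 10000 = 470000 Ω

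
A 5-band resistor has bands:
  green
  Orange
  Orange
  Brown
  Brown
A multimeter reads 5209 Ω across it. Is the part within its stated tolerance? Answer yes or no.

no

Green → 5 (first significant figure)
Orange → 3 (second significant figure)
Orange → 3 (third significant figure)
Brown → ×10 multiplier
Brown → ±1% tolerance
533 × 10 = 5330 Ω
Allowed range: 5276.7 Ω to 5383.3 Ω.
5209 Ω lies outside that range.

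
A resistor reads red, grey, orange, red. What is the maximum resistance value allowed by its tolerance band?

Red → 2 (first significant figure)
Grey → 8 (second significant figure)
Orange → ×10^3 multiplier
Red → ±2% tolerance
28 × 1000 = 28000 Ω
Maximum = 28000 × (1 + 2/100) = 28560 Ω.

28560 Ω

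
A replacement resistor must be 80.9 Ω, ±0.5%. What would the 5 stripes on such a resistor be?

grey, black, white, gold, green

80.9 Ω = 809 × 10^-1.
8 → grey
0 → black
9 → white
Multiplier 10^-1 → gold.
±0.5% tolerance → green.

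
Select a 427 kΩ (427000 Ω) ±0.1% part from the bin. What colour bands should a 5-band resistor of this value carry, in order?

yellow, red, violet, orange, violet

427000 Ω = 427 × 10^3.
4 → yellow
2 → red
7 → violet
Multiplier 10^3 → orange.
±0.1% tolerance → violet.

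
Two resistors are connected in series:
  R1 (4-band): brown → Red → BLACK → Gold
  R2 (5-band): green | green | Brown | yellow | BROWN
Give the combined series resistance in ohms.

R1: brown, red → 12; black ×1 → 12 Ω.
R2: green, green, brown → 551; yellow ×10^4 → 5510000 Ω.
Series: 12 + 5510000 = 5510012 Ω.

5510012 Ω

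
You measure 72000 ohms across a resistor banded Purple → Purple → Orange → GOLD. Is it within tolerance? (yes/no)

Violet → 7 (first significant figure)
Violet → 7 (second significant figure)
Orange → ×10^3 multiplier
Gold → ±5% tolerance
77 × 1000 = 77000 Ω
Allowed range: 73150 Ω to 80850 Ω.
72000 ohms lies outside that range.

no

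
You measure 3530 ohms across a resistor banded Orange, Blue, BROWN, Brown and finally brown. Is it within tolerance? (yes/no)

no

Orange → 3 (first significant figure)
Blue → 6 (second significant figure)
Brown → 1 (third significant figure)
Brown → ×10 multiplier
Brown → ±1% tolerance
361 × 10 = 3610 Ω
Allowed range: 3573.9 Ω to 3646.1 Ω.
3530 ohms lies outside that range.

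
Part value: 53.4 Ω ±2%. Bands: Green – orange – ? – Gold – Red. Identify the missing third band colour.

yellow

53.4 Ω = 534 × 10^-1.
The third band gives digit 4 of the significand, and 4 is yellow.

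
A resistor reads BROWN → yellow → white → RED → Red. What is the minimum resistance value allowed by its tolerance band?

Brown → 1 (first significant figure)
Yellow → 4 (second significant figure)
White → 9 (third significant figure)
Red → ×10^2 multiplier
Red → ±2% tolerance
149 × 100 = 14900 Ω
Minimum = 14900 × (1 − 2/100) = 14602 Ω.

14602 Ω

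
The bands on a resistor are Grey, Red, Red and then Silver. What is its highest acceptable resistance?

Grey → 8 (first significant figure)
Red → 2 (second significant figure)
Red → ×10^2 multiplier
Silver → ±10% tolerance
82 × 100 = 8200 Ω
Highest = 8200 × (1 + 10/100) = 9020 Ω.

9020 Ω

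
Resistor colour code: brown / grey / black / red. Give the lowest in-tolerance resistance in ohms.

17.64 Ω

Brown → 1 (first significant figure)
Grey → 8 (second significant figure)
Black → ×1 multiplier
Red → ±2% tolerance
18 × 1 = 18 Ω
Lowest = 18 × (1 − 2/100) = 17.64 Ω.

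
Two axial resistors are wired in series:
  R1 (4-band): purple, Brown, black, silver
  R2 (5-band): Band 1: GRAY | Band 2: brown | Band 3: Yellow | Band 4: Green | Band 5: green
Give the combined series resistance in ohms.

R1: violet, brown → 71; black ×1 → 71 Ω.
R2: grey, brown, yellow → 814; green ×10^5 → 81400000 Ω.
Series: 71 + 81400000 = 81400071 Ω.

81400071 Ω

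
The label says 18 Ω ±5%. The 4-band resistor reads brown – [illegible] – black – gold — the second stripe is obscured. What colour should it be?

18 Ω = 18 × 10^0.
The second band gives digit 8 of the significand, and 8 is grey.

grey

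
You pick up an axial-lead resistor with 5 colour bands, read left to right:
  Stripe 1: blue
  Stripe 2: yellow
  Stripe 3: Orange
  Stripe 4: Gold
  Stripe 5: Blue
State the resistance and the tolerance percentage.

Blue → 6 (first significant figure)
Yellow → 4 (second significant figure)
Orange → 3 (third significant figure)
Gold → ×0.1 multiplier
Blue → ±0.25% tolerance
643 × 0.1 = 64.3 Ω

64.3 Ω ±0.25%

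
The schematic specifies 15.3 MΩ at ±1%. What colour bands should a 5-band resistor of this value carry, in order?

15300000 Ω = 153 × 10^5.
1 → brown
5 → green
3 → orange
Multiplier 10^5 → green.
±1% tolerance → brown.

brown, green, orange, green, brown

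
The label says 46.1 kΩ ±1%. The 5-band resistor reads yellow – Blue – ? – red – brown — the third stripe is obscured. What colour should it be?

46100 Ω = 461 × 10^2.
The third band gives digit 1 of the significand, and 1 is brown.

brown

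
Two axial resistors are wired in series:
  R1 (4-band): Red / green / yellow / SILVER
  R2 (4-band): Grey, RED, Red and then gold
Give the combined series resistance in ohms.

R1: red, green → 25; yellow ×10^4 → 250000 Ω.
R2: grey, red → 82; red ×10^2 → 8200 Ω.
Series: 250000 + 8200 = 258200 Ω.

258200 Ω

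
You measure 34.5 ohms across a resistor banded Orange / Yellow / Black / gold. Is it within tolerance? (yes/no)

yes

Orange → 3 (first significant figure)
Yellow → 4 (second significant figure)
Black → ×1 multiplier
Gold → ±5% tolerance
34 × 1 = 34 Ω
Allowed range: 32.3 Ω to 35.7 Ω.
34.5 ohms lies inside that range.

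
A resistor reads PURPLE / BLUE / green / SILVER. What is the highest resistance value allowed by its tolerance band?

8360000 Ω

Violet → 7 (first significant figure)
Blue → 6 (second significant figure)
Green → ×10^5 multiplier
Silver → ±10% tolerance
76 × 100000 = 7600000 Ω
Highest = 7600000 × (1 + 10/100) = 8360000 Ω.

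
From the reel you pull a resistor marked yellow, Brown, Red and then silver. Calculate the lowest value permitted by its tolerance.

Yellow → 4 (first significant figure)
Brown → 1 (second significant figure)
Red → ×10^2 multiplier
Silver → ±10% tolerance
41 × 100 = 4100 Ω
Lowest = 4100 × (1 − 10/100) = 3690 Ω.

3690 Ω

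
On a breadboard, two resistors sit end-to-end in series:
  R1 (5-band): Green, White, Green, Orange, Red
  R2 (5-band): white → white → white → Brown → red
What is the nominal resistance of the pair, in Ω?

604990 Ω

R1: green, white, green → 595; orange ×10^3 → 595000 Ω.
R2: white, white, white → 999; brown ×10 → 9990 Ω.
Series: 595000 + 9990 = 604990 Ω.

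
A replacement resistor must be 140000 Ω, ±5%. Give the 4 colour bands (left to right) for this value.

brown, yellow, yellow, gold

140000 Ω = 14 × 10^4.
1 → brown
4 → yellow
Multiplier 10^4 → yellow.
±5% tolerance → gold.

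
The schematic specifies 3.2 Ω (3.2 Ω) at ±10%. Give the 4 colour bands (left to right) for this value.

3.2 Ω = 32 × 10^-1.
3 → orange
2 → red
Multiplier 10^-1 → gold.
±10% tolerance → silver.

orange, red, gold, silver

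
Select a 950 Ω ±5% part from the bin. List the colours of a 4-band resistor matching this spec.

950 Ω = 95 × 10^1.
9 → white
5 → green
Multiplier 10^1 → brown.
±5% tolerance → gold.

white, green, brown, gold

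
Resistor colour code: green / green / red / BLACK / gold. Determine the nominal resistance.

552 Ω

Green → 5 (first significant figure)
Green → 5 (second significant figure)
Red → 2 (third significant figure)
Black → ×1 multiplier
552 × 1 = 552 Ω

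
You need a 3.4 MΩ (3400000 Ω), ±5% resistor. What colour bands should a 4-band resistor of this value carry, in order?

3400000 Ω = 34 × 10^5.
3 → orange
4 → yellow
Multiplier 10^5 → green.
±5% tolerance → gold.

orange, yellow, green, gold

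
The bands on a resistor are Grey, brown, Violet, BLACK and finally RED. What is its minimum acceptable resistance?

800.66 Ω

Grey → 8 (first significant figure)
Brown → 1 (second significant figure)
Violet → 7 (third significant figure)
Black → ×1 multiplier
Red → ±2% tolerance
817 × 1 = 817 Ω
Minimum = 817 × (1 − 2/100) = 800.66 Ω.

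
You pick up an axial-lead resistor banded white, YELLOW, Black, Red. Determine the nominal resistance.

White → 9 (first significant figure)
Yellow → 4 (second significant figure)
Black → ×1 multiplier
94 × 1 = 94 Ω

94 Ω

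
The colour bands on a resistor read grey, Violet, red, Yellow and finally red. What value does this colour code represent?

8720000 Ω

Grey → 8 (first significant figure)
Violet → 7 (second significant figure)
Red → 2 (third significant figure)
Yellow → ×10^4 multiplier
872 × 10000 = 8720000 Ω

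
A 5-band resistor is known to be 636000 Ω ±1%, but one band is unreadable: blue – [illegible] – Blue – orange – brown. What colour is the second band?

orange

636000 Ω = 636 × 10^3.
The second band gives digit 3 of the significand, and 3 is orange.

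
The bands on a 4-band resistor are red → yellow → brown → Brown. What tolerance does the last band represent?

The last band, brown, is the tolerance band.
Brown corresponds to ±1%.

±1%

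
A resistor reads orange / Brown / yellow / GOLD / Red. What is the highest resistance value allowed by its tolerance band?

Orange → 3 (first significant figure)
Brown → 1 (second significant figure)
Yellow → 4 (third significant figure)
Gold → ×0.1 multiplier
Red → ±2% tolerance
314 × 0.1 = 31.4 Ω
Highest = 31.4 × (1 + 2/100) = 32.028 Ω.

32.028 Ω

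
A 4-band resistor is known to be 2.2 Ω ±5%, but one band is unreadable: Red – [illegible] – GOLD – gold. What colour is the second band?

red

2.2 Ω = 22 × 10^-1.
The second band gives digit 2 of the significand, and 2 is red.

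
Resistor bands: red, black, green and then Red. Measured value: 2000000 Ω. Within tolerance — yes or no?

yes

Red → 2 (first significant figure)
Black → 0 (second significant figure)
Green → ×10^5 multiplier
Red → ±2% tolerance
20 × 100000 = 2000000 Ω
Allowed range: 1960000 Ω to 2040000 Ω.
2000000 Ω lies inside that range.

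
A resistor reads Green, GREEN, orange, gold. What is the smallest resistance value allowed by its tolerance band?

Green → 5 (first significant figure)
Green → 5 (second significant figure)
Orange → ×10^3 multiplier
Gold → ±5% tolerance
55 × 1000 = 55000 Ω
Smallest = 55000 × (1 − 5/100) = 52250 Ω.

52250 Ω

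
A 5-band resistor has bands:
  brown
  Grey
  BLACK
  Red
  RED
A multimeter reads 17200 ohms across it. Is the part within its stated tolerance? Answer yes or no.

no

Brown → 1 (first significant figure)
Grey → 8 (second significant figure)
Black → 0 (third significant figure)
Red → ×10^2 multiplier
Red → ±2% tolerance
180 × 100 = 18000 Ω
Allowed range: 17640 Ω to 18360 Ω.
17200 ohms lies outside that range.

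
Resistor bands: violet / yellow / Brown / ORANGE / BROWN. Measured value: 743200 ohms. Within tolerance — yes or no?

Violet → 7 (first significant figure)
Yellow → 4 (second significant figure)
Brown → 1 (third significant figure)
Orange → ×10^3 multiplier
Brown → ±1% tolerance
741 × 1000 = 741000 Ω
Allowed range: 733590 Ω to 748410 Ω.
743200 ohms lies inside that range.

yes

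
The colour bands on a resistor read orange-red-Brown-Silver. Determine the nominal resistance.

320 Ω

Orange → 3 (first significant figure)
Red → 2 (second significant figure)
Brown → ×10 multiplier
32 × 10 = 320 Ω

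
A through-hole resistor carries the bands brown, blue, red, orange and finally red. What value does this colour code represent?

Brown → 1 (first significant figure)
Blue → 6 (second significant figure)
Red → 2 (third significant figure)
Orange → ×10^3 multiplier
162 × 1000 = 162000 Ω

162000 Ω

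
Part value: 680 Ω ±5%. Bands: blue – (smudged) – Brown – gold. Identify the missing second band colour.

grey

680 Ω = 68 × 10^1.
The second band gives digit 8 of the significand, and 8 is grey.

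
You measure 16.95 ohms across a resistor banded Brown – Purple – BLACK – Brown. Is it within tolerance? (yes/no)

Brown → 1 (first significant figure)
Violet → 7 (second significant figure)
Black → ×1 multiplier
Brown → ±1% tolerance
17 × 1 = 17 Ω
Allowed range: 16.83 Ω to 17.17 Ω.
16.95 ohms lies inside that range.

yes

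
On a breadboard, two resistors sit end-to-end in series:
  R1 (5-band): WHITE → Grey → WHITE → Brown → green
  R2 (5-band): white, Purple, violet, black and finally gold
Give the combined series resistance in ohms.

R1: white, grey, white → 989; brown ×10 → 9890 Ω.
R2: white, violet, violet → 977; black ×1 → 977 Ω.
Series: 9890 + 977 = 10867 Ω.

10867 Ω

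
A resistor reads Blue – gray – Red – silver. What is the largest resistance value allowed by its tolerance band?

Blue → 6 (first significant figure)
Grey → 8 (second significant figure)
Red → ×10^2 multiplier
Silver → ±10% tolerance
68 × 100 = 6800 Ω
Largest = 6800 × (1 + 10/100) = 7480 Ω.

7480 Ω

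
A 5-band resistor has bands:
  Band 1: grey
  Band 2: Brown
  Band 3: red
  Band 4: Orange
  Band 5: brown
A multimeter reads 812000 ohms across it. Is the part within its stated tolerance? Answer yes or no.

yes

Grey → 8 (first significant figure)
Brown → 1 (second significant figure)
Red → 2 (third significant figure)
Orange → ×10^3 multiplier
Brown → ±1% tolerance
812 × 1000 = 812000 Ω
Allowed range: 803880 Ω to 820120 Ω.
812000 ohms lies inside that range.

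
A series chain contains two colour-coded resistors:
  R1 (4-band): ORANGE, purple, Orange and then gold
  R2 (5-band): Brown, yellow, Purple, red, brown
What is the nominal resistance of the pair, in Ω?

51700 Ω

R1: orange, violet → 37; orange ×10^3 → 37000 Ω.
R2: brown, yellow, violet → 147; red ×10^2 → 14700 Ω.
Series: 37000 + 14700 = 51700 Ω.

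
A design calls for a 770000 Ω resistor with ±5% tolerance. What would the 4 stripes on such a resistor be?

770000 Ω = 77 × 10^4.
7 → violet
7 → violet
Multiplier 10^4 → yellow.
±5% tolerance → gold.

violet, violet, yellow, gold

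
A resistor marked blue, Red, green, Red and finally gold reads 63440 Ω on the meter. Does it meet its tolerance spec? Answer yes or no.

yes

Blue → 6 (first significant figure)
Red → 2 (second significant figure)
Green → 5 (third significant figure)
Red → ×10^2 multiplier
Gold → ±5% tolerance
625 × 100 = 62500 Ω
Allowed range: 59375 Ω to 65625 Ω.
63440 Ω lies inside that range.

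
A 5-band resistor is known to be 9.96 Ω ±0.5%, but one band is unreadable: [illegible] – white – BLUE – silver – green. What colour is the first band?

9.96 Ω = 996 × 10^-2.
The first band gives digit 9 of the significand, and 9 is white.

white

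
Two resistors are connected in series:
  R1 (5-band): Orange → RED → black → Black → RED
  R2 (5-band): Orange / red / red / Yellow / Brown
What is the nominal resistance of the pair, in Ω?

3220320 Ω

R1: orange, red, black → 320; black ×1 → 320 Ω.
R2: orange, red, red → 322; yellow ×10^4 → 3220000 Ω.
Series: 320 + 3220000 = 3220320 Ω.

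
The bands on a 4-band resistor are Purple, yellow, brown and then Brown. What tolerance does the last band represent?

The last band, brown, is the tolerance band.
Brown corresponds to ±1%.

±1%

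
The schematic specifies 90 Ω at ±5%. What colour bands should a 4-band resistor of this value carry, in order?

white, black, black, gold

90 Ω = 90 × 10^0.
9 → white
0 → black
Multiplier 10^0 → black.
±5% tolerance → gold.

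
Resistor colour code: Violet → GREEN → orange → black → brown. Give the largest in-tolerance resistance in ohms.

760.53 Ω

Violet → 7 (first significant figure)
Green → 5 (second significant figure)
Orange → 3 (third significant figure)
Black → ×1 multiplier
Brown → ±1% tolerance
753 × 1 = 753 Ω
Largest = 753 × (1 + 1/100) = 760.53 Ω.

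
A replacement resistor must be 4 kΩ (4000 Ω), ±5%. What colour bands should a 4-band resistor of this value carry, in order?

yellow, black, red, gold

4000 Ω = 40 × 10^2.
4 → yellow
0 → black
Multiplier 10^2 → red.
±5% tolerance → gold.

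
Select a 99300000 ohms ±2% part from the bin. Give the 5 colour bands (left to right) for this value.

white, white, orange, green, red

99300000 Ω = 993 × 10^5.
9 → white
9 → white
3 → orange
Multiplier 10^5 → green.
±2% tolerance → red.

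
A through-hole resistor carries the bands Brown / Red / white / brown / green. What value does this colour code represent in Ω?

1290 Ω

Brown → 1 (first significant figure)
Red → 2 (second significant figure)
White → 9 (third significant figure)
Brown → ×10 multiplier
129 × 10 = 1290 Ω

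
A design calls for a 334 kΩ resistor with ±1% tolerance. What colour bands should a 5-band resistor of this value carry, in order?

334000 Ω = 334 × 10^3.
3 → orange
3 → orange
4 → yellow
Multiplier 10^3 → orange.
±1% tolerance → brown.

orange, orange, yellow, orange, brown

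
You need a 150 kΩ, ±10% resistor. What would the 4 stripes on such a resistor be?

brown, green, yellow, silver

150000 Ω = 15 × 10^4.
1 → brown
5 → green
Multiplier 10^4 → yellow.
±10% tolerance → silver.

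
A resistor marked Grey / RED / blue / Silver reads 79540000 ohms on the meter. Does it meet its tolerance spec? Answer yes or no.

yes

Grey → 8 (first significant figure)
Red → 2 (second significant figure)
Blue → ×10^6 multiplier
Silver → ±10% tolerance
82 × 1000000 = 82000000 Ω
Allowed range: 73800000 Ω to 90200000 Ω.
79540000 ohms lies inside that range.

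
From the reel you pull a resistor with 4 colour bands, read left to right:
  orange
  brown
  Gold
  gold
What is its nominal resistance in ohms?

Orange → 3 (first significant figure)
Brown → 1 (second significant figure)
Gold → ×0.1 multiplier
31 × 0.1 = 3.1 Ω

3.1 Ω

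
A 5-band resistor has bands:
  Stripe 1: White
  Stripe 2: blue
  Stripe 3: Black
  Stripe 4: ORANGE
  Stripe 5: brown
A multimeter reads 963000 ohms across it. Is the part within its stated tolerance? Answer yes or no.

White → 9 (first significant figure)
Blue → 6 (second significant figure)
Black → 0 (third significant figure)
Orange → ×10^3 multiplier
Brown → ±1% tolerance
960 × 1000 = 960000 Ω
Allowed range: 950400 Ω to 969600 Ω.
963000 ohms lies inside that range.

yes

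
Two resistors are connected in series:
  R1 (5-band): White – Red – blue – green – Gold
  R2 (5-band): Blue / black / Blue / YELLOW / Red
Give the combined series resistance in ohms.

98660000 Ω

R1: white, red, blue → 926; green ×10^5 → 92600000 Ω.
R2: blue, black, blue → 606; yellow ×10^4 → 6060000 Ω.
Series: 92600000 + 6060000 = 98660000 Ω.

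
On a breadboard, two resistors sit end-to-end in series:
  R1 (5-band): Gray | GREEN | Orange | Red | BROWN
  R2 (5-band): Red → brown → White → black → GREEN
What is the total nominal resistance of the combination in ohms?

R1: grey, green, orange → 853; red ×10^2 → 85300 Ω.
R2: red, brown, white → 219; black ×1 → 219 Ω.
Series: 85300 + 219 = 85519 Ω.

85519 Ω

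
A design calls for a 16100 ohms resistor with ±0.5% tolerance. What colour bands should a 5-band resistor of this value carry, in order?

brown, blue, brown, red, green

16100 Ω = 161 × 10^2.
1 → brown
6 → blue
1 → brown
Multiplier 10^2 → red.
±0.5% tolerance → green.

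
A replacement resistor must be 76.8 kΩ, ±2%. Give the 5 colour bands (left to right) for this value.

76800 Ω = 768 × 10^2.
7 → violet
6 → blue
8 → grey
Multiplier 10^2 → red.
±2% tolerance → red.

violet, blue, grey, red, red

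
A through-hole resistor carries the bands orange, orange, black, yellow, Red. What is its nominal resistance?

Orange → 3 (first significant figure)
Orange → 3 (second significant figure)
Black → 0 (third significant figure)
Yellow → ×10^4 multiplier
330 × 10000 = 3300000 Ω

3300000 Ω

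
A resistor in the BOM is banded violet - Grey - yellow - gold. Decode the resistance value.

Violet → 7 (first significant figure)
Grey → 8 (second significant figure)
Yellow → ×10^4 multiplier
78 × 10000 = 780000 Ω

780000 Ω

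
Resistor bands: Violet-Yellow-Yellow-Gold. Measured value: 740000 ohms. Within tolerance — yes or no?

Violet → 7 (first significant figure)
Yellow → 4 (second significant figure)
Yellow → ×10^4 multiplier
Gold → ±5% tolerance
74 × 10000 = 740000 Ω
Allowed range: 703000 Ω to 777000 Ω.
740000 ohms lies inside that range.

yes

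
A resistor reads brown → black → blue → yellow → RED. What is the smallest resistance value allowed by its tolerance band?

Brown → 1 (first significant figure)
Black → 0 (second significant figure)
Blue → 6 (third significant figure)
Yellow → ×10^4 multiplier
Red → ±2% tolerance
106 × 10000 = 1060000 Ω
Smallest = 1060000 × (1 − 2/100) = 1038800 Ω.

1038800 Ω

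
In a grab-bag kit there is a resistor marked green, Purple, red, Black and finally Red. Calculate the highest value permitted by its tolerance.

583.44 Ω

Green → 5 (first significant figure)
Violet → 7 (second significant figure)
Red → 2 (third significant figure)
Black → ×1 multiplier
Red → ±2% tolerance
572 × 1 = 572 Ω
Highest = 572 × (1 + 2/100) = 583.44 Ω.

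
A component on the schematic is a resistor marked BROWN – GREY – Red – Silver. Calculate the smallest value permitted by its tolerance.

Brown → 1 (first significant figure)
Grey → 8 (second significant figure)
Red → ×10^2 multiplier
Silver → ±10% tolerance
18 × 100 = 1800 Ω
Smallest = 1800 × (1 − 10/100) = 1620 Ω.

1620 Ω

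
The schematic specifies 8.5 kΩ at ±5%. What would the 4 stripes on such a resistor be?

8500 Ω = 85 × 10^2.
8 → grey
5 → green
Multiplier 10^2 → red.
±5% tolerance → gold.

grey, green, red, gold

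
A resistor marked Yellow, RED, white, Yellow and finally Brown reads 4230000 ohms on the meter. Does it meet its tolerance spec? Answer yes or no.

no

Yellow → 4 (first significant figure)
Red → 2 (second significant figure)
White → 9 (third significant figure)
Yellow → ×10^4 multiplier
Brown → ±1% tolerance
429 × 10000 = 4290000 Ω
Allowed range: 4247100 Ω to 4332900 Ω.
4230000 ohms lies outside that range.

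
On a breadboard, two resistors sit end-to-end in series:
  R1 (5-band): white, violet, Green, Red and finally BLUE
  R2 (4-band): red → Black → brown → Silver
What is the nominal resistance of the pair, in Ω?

97700 Ω

R1: white, violet, green → 975; red ×10^2 → 97500 Ω.
R2: red, black → 20; brown ×10 → 200 Ω.
Series: 97500 + 200 = 97700 Ω.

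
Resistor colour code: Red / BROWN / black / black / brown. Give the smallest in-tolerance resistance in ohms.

207.9 Ω

Red → 2 (first significant figure)
Brown → 1 (second significant figure)
Black → 0 (third significant figure)
Black → ×1 multiplier
Brown → ±1% tolerance
210 × 1 = 210 Ω
Smallest = 210 × (1 − 1/100) = 207.9 Ω.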